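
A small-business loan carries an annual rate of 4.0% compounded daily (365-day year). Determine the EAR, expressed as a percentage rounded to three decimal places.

4.081%

EAR = (1 + 0.040/365)^365 − 1.
= 1.040808 − 1 = 4.081%.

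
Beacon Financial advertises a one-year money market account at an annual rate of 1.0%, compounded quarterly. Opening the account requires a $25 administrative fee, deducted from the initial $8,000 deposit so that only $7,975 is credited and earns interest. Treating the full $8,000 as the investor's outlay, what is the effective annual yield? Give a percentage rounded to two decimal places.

Value after one year: 7,975 × (1 + 0.010/4)^4 = 7,975 × 1.010038 = $8,055.05.
Effective yield on the $8,000 outlay: 8,055.05 / 8,000 − 1 = 0.006881 = 0.69%.

0.69%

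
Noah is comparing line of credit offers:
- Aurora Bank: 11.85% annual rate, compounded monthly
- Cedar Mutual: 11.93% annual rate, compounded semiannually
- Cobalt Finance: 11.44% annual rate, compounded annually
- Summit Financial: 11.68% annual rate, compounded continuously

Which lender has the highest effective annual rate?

Aurora Bank

Aurora Bank: (1 + 0.1185/12)^12 − 1 = 12.515%
Cedar Mutual: (1 + 0.1193/2)^2 − 1 = 12.286%
Cobalt Finance: compounded annually, EAR = 11.440%
Summit Financial: e^0.1168 − 1 = 12.389%
The highest effective annual rate is Aurora Bank at 12.515%.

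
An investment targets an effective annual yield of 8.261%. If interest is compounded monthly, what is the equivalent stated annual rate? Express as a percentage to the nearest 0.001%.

(1 + r/12)^12 − 1 = 0.08261, so 1 + r/12 = 1.08261^(1/12).
r/12 = 0.006636, so r = 0.079638 = 7.964%.

7.964%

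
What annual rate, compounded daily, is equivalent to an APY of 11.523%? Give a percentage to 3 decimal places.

(1 + r/365)^365 − 1 = 0.11523, so 1 + r/365 = 1.11523^(1/365).
r/365 = 0.000299, so r = 0.109077 = 10.908%.

10.908%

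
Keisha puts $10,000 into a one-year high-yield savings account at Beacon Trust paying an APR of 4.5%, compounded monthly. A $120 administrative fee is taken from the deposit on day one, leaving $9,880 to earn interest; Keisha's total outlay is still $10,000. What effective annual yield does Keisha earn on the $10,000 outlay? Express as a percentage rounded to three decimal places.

Value after one year: 9,880 × (1 + 0.045/12)^12 = 9,880 × 1.045940 = $10,333.89.
Effective yield on the $10,000 outlay: 10,333.89 / 10,000 − 1 = 0.033389 = 3.339%.

3.339%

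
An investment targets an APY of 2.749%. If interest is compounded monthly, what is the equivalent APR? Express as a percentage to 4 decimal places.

2.7150%

(1 + r/12)^12 − 1 = 0.02749, so 1 + r/12 = 1.02749^(1/12).
r/12 = 0.002262, so r = 0.027150 = 2.7150%.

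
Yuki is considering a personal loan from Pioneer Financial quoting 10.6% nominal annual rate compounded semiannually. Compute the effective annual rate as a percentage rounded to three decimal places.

10.881%

EAR = (1 + 0.106/2)^2 − 1.
= (1 + 0.053000)^2 − 1 = 1.108809 − 1 = 10.881%.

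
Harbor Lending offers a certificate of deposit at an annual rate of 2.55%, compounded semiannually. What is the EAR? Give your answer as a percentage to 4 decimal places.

2.5663%

EAR = (1 + 0.0255/2)^2 − 1.
= 1.025663 − 1 = 2.5663%.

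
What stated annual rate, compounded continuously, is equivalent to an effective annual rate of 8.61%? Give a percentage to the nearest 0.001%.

Continuous: nominal r satisfies e^r − 1 = 0.0861.
r = ln(1 + 0.0861) = ln(1.0861) = 0.082593 = 8.259%.

8.259%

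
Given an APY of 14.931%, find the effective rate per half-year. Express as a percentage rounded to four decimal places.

7.2059%

The per-half-year rate i satisfies (1 + i)^2 = 1 + 0.14931.
i = 1.14931^(1/2) − 1 = 0.0720588 = 7.2059%.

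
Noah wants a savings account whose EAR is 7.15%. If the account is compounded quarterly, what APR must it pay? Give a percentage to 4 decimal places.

(1 + r/4)^4 − 1 = 0.0715, so 1 + r/4 = 1.0715^(1/4).
r/4 = 0.017415, so r = 0.069659 = 6.9659%.

6.9659%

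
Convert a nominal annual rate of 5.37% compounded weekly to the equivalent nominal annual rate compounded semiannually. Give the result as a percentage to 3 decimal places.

5.440%

EAR = (1 + 0.0537/52)^52 − 1 = 0.055139.
Solve (1 + r/2)^2 = 1.055139: r/2 = 1.055139^(1/2) − 1 = 0.027199, so r = 0.054399 = 5.440%.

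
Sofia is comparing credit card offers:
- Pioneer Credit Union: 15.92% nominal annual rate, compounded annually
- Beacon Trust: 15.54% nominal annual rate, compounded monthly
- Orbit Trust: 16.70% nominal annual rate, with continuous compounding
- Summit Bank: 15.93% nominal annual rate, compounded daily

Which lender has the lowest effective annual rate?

Pioneer Credit Union

Pioneer Credit Union: compounded annually, EAR = 15.920%
Beacon Trust: (1 + 0.1554/12)^12 − 1 = 16.696%
Orbit Trust: e^0.1670 − 1 = 18.175%
Summit Bank: (1 + 0.1593/365)^365 − 1 = 17.265%
The lowest effective annual rate is Pioneer Credit Union at 15.920%.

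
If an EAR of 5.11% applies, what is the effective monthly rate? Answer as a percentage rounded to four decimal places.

The per-month rate i satisfies (1 + i)^12 = 1 + 0.0511.
i = 1.0511^(1/12) − 1 = 0.0041617 = 0.4162%.

0.4162%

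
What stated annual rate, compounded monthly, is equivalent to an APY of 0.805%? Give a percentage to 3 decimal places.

(1 + r/12)^12 − 1 = 0.00805, so 1 + r/12 = 1.00805^(1/12).
r/12 = 0.000668, so r = 0.008020 = 0.802%.

0.802%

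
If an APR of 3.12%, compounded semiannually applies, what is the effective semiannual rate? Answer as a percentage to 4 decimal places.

With a nominal annual rate compounded semiannually, the periodic rate is the nominal rate divided by 2.
i = 0.0312 / 2 = 0.0156000 = 1.5600%.

1.5600%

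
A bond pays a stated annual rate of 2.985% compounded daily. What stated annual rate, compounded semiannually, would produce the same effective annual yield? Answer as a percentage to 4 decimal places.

EAR = (1 + 0.02985/365)^365 − 1 = 0.030299.
Solve (1 + r/2)^2 = 1.030299: r/2 = 1.030299^(1/2) − 1 = 0.015036, so r = 0.030073 = 3.0073%.

3.0073%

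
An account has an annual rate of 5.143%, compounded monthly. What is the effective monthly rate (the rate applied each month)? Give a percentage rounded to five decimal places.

With a nominal annual rate compounded monthly, the periodic rate is the nominal rate divided by 12.
i = 0.05143 / 12 = 0.0042858 = 0.42858%.

0.42858%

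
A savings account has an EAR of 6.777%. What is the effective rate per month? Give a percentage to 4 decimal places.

0.5479%

The per-month rate i satisfies (1 + i)^12 = 1 + 0.06777.
i = 1.06777^(1/12) − 1 = 0.0054793 = 0.5479%.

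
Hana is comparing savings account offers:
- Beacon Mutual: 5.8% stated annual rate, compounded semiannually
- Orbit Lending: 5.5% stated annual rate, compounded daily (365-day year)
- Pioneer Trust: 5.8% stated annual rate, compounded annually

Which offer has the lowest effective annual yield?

Orbit Lending

Beacon Mutual: (1 + 0.058/2)^2 − 1 = 5.884%
Orbit Lending: (1 + 0.055/365)^365 − 1 = 5.654%
Pioneer Trust: compounded annually, EAR = 5.800%
The lowest effective annual rate is Orbit Lending at 5.654%.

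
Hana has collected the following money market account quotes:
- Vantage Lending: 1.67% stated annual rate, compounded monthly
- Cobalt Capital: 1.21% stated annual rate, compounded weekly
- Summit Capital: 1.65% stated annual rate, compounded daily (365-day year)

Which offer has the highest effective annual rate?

Vantage Lending: (1 + 0.0167/12)^12 − 1 = 1.683%
Cobalt Capital: (1 + 0.0121/52)^52 − 1 = 1.217%
Summit Capital: (1 + 0.0165/365)^365 − 1 = 1.664%
The highest effective annual rate is Vantage Lending at 1.683%.

Vantage Lending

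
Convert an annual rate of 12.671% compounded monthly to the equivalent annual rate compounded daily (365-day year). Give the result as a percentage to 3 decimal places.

EAR = (1 + 0.12671/12)^12 − 1 = 0.134334.
Solve (1 + r/365)^365 = 1.134334: r/365 = 1.134334^(1/365) − 1 = 0.000345, so r = 0.126067 = 12.607%.

12.607%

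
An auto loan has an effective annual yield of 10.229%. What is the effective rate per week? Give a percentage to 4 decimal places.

The per-week rate i satisfies (1 + i)^52 = 1 + 0.10229.
i = 1.10229^(1/52) − 1 = 0.0018746 = 0.1875%.

0.1875%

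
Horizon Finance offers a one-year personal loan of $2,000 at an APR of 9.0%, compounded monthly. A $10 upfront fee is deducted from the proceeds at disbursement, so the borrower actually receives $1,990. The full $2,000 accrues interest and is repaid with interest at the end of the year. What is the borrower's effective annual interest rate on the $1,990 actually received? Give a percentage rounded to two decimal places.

Amount owed after one year: 2,000 × (1 + 0.090/12)^12 = 2,000 × 1.093807 = $2,187.61.
Effective rate on net proceeds: 2,187.61 / 1,990 − 1 = 0.099303 = 9.93%.

9.93%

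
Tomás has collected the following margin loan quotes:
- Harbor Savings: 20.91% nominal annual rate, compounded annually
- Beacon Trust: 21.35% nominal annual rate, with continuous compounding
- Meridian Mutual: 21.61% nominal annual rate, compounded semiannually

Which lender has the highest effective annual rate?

Harbor Savings: compounded annually, EAR = 20.910%
Beacon Trust: e^0.2135 − 1 = 23.800%
Meridian Mutual: (1 + 0.2161/2)^2 − 1 = 22.777%
The highest effective annual rate is Beacon Trust at 23.800%.

Beacon Trust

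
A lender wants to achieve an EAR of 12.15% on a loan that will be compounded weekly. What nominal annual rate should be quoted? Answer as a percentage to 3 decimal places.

(1 + r/52)^52 − 1 = 0.1215, so 1 + r/52 = 1.1215^(1/52).
r/52 = 0.002208, so r = 0.114794 = 11.479%.

11.479%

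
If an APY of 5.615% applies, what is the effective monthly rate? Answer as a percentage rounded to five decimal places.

The per-month rate i satisfies (1 + i)^12 = 1 + 0.05615.
i = 1.05615^(1/12) − 1 = 0.0045629 = 0.45629%.

0.45629%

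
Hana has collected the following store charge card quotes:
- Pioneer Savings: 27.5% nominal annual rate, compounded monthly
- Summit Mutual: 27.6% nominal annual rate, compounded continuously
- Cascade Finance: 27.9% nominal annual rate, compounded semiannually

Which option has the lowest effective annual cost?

Pioneer Savings: (1 + 0.275/12)^12 − 1 = 31.245%
Summit Mutual: e^0.276 − 1 = 31.785%
Cascade Finance: (1 + 0.279/2)^2 − 1 = 29.846%
The lowest effective annual rate is Cascade Finance at 29.846%.

Cascade Finance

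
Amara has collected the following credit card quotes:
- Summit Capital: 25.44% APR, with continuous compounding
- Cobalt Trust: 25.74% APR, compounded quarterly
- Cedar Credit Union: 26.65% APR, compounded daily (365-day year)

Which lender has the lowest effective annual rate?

Cobalt Trust

Summit Capital: e^0.2544 − 1 = 28.969%
Cobalt Trust: (1 + 0.2574/4)^4 − 1 = 28.333%
Cedar Credit Union: (1 + 0.2665/365)^365 − 1 = 30.526%
The lowest effective annual rate is Cobalt Trust at 28.333%.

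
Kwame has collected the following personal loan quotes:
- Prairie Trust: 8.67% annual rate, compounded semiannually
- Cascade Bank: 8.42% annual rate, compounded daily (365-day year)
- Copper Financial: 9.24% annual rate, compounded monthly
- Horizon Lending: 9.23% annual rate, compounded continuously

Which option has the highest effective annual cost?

Prairie Trust: (1 + 0.0867/2)^2 − 1 = 8.858%
Cascade Bank: (1 + 0.0842/365)^365 − 1 = 8.784%
Copper Financial: (1 + 0.0924/12)^12 − 1 = 9.642%
Horizon Lending: e^0.0923 − 1 = 9.669%
The highest effective annual rate is Horizon Lending at 9.669%.

Horizon Lending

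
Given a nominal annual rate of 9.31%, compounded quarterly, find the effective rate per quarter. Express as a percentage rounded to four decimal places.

With a nominal annual rate compounded quarterly, the periodic rate is the nominal rate divided by 4.
i = 0.0931 / 4 = 0.0232750 = 2.3275%.

2.3275%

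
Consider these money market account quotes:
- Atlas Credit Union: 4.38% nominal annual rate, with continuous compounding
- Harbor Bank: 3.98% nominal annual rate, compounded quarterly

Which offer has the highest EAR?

Atlas Credit Union: e^0.0438 − 1 = 4.477%
Harbor Bank: (1 + 0.0398/4)^4 − 1 = 4.040%
The highest effective annual rate is Atlas Credit Union at 4.477%.

Atlas Credit Union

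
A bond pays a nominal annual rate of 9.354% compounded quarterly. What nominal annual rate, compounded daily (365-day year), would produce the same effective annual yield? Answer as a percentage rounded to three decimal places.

EAR = (1 + 0.09354/4)^4 − 1 = 0.096873.
Solve (1 + r/365)^365 = 1.096873: r/365 = 1.096873^(1/365) − 1 = 0.000253, so r = 0.092475 = 9.247%.

9.247%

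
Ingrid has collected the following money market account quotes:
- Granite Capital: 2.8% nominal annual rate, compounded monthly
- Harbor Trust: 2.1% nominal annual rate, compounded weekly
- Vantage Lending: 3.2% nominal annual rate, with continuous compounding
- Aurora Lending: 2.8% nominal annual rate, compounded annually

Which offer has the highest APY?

Vantage Lending

Granite Capital: (1 + 0.028/12)^12 − 1 = 2.836%
Harbor Trust: (1 + 0.021/52)^52 − 1 = 2.122%
Vantage Lending: e^0.032 − 1 = 3.252%
Aurora Lending: compounded annually, EAR = 2.800%
The highest effective annual rate is Vantage Lending at 3.252%.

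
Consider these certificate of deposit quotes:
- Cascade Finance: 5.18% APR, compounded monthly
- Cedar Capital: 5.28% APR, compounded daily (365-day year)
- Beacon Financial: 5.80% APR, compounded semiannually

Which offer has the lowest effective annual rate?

Cascade Finance: (1 + 0.0518/12)^12 − 1 = 5.305%
Cedar Capital: (1 + 0.0528/365)^365 − 1 = 5.421%
Beacon Financial: (1 + 0.0580/2)^2 − 1 = 5.884%
The lowest effective annual rate is Cascade Finance at 5.305%.

Cascade Finance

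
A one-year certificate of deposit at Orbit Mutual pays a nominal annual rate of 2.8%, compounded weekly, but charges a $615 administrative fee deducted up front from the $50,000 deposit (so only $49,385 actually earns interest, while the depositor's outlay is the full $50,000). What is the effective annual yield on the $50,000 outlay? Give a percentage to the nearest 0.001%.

1.574%

Value after one year: 49,385 × (1 + 0.028/52)^52 = 49,385 × 1.028388 = $50,786.94.
Effective yield on the $50,000 outlay: 50,786.94 / 50,000 − 1 = 0.015739 = 1.574%.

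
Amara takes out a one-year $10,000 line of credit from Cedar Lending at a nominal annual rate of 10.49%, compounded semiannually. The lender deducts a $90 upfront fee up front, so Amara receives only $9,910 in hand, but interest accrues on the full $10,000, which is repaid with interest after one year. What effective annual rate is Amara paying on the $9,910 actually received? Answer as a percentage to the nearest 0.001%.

11.771%

Amount owed after one year: 10,000 × (1 + 0.1049/2)^2 = 10,000 × 1.107651 = $11,076.51.
Effective rate on net proceeds: 11,076.51 / 9,910 − 1 = 0.117710 = 11.771%.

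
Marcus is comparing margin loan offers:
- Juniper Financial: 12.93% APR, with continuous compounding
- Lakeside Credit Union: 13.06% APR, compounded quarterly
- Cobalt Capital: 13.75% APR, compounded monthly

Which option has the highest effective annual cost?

Juniper Financial: e^0.1293 − 1 = 13.803%
Lakeside Credit Union: (1 + 0.1306/4)^4 − 1 = 13.714%
Cobalt Capital: (1 + 0.1375/12)^12 − 1 = 14.651%
The highest effective annual rate is Cobalt Capital at 14.651%.

Cobalt Capital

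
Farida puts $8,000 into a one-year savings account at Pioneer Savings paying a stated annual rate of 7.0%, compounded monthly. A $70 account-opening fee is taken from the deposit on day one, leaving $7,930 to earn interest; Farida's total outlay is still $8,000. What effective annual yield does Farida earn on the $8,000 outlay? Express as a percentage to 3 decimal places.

Value after one year: 7,930 × (1 + 0.070/12)^12 = 7,930 × 1.072290 = $8,503.26.
Effective yield on the $8,000 outlay: 8,503.26 / 8,000 − 1 = 0.062908 = 6.291%.

6.291%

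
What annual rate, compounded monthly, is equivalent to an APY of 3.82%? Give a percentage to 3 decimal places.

3.755%

(1 + r/12)^12 − 1 = 0.0382, so 1 + r/12 = 1.0382^(1/12).
r/12 = 0.003129, so r = 0.037547 = 3.755%.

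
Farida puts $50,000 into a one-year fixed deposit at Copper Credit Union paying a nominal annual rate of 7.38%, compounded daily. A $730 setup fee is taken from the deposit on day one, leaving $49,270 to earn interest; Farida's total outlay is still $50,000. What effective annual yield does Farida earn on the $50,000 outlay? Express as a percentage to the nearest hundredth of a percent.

Value after one year: 49,270 × (1 + 0.0738/365)^365 = 49,270 × 1.076583 = $53,043.27.
Effective yield on the $50,000 outlay: 53,043.27 / 50,000 − 1 = 0.060865 = 6.09%.

6.09%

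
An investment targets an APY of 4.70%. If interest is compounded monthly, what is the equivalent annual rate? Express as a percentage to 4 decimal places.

(1 + r/12)^12 − 1 = 0.0470, so 1 + r/12 = 1.0470^(1/12).
r/12 = 0.003835, so r = 0.046017 = 4.6017%.

4.6017%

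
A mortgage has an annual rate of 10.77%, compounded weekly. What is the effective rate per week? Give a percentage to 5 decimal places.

With a nominal annual rate compounded weekly, the periodic rate is the nominal rate divided by 52.
i = 0.1077 / 52 = 0.0020712 = 0.20712%.

0.20712%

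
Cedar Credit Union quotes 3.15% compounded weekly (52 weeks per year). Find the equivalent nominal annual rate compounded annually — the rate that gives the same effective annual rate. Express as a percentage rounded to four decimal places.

EAR = (1 + 0.0315/52)^52 − 1 = 0.031992.
Compounded annually, the equivalent nominal rate is the EAR itself: 3.1992%.

3.1992%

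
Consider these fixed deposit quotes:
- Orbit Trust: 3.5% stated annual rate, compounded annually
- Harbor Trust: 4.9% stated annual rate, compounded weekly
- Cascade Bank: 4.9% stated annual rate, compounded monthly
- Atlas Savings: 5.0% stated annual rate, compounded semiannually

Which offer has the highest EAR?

Atlas Savings

Orbit Trust: compounded annually, EAR = 3.500%
Harbor Trust: (1 + 0.049/52)^52 − 1 = 5.020%
Cascade Bank: (1 + 0.049/12)^12 − 1 = 5.012%
Atlas Savings: (1 + 0.050/2)^2 − 1 = 5.062%
The highest effective annual rate is Atlas Savings at 5.062%.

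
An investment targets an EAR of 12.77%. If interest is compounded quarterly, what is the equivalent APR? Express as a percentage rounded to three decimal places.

12.200%

(1 + r/4)^4 − 1 = 0.1277, so 1 + r/4 = 1.1277^(1/4).
r/4 = 0.030501, so r = 0.122004 = 12.200%.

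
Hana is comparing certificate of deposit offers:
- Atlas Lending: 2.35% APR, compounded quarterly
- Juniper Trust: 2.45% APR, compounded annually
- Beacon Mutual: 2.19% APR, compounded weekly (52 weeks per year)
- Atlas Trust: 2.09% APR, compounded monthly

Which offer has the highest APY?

Juniper Trust

Atlas Lending: (1 + 0.0235/4)^4 − 1 = 2.371%
Juniper Trust: compounded annually, EAR = 2.450%
Beacon Mutual: (1 + 0.0219/52)^52 − 1 = 2.214%
Atlas Trust: (1 + 0.0209/12)^12 − 1 = 2.110%
The highest effective annual rate is Juniper Trust at 2.450%.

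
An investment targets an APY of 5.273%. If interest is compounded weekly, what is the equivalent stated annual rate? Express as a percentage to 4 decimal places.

5.1412%

(1 + r/52)^52 − 1 = 0.05273, so 1 + r/52 = 1.05273^(1/52).
r/52 = 0.000989, so r = 0.051412 = 5.1412%.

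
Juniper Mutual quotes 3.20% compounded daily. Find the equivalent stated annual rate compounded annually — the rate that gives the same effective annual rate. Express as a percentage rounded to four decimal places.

3.2516%

EAR = (1 + 0.0320/365)^365 − 1 = 0.032516.
Compounded annually, the equivalent nominal rate is the EAR itself: 3.2516%.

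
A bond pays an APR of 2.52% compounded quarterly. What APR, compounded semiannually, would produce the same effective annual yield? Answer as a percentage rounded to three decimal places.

EAR = (1 + 0.0252/4)^4 − 1 = 0.025439.
Solve (1 + r/2)^2 = 1.025439: r/2 = 1.025439^(1/2) − 1 = 0.012640, so r = 0.025279 = 2.528%.

2.528%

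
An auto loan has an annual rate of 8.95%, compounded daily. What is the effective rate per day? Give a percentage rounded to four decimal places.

With a nominal annual rate compounded daily, the periodic rate is the nominal rate divided by 365.
i = 0.0895 / 365 = 0.0002452 = 0.0245%.

0.0245%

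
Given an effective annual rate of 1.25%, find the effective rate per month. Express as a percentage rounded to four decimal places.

The per-month rate i satisfies (1 + i)^12 = 1 + 0.0125.
i = 1.0125^(1/12) − 1 = 0.0010357 = 0.1036%.

0.1036%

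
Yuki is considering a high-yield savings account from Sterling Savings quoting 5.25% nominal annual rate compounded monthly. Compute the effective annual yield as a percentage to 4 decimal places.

EAR = (1 + 0.0525/12)^12 − 1.
= (1 + 0.004375)^12 − 1 = 1.053782 − 1 = 5.3782%.

5.3782%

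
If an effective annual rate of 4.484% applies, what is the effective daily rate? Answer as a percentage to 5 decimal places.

The per-day rate i satisfies (1 + i)^365 = 1 + 0.04484.
i = 1.04484^(1/365) − 1 = 0.0001202 = 0.01202%.

0.01202%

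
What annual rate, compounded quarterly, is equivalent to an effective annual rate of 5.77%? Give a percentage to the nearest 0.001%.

(1 + r/4)^4 − 1 = 0.0577, so 1 + r/4 = 1.0577^(1/4).
r/4 = 0.014123, so r = 0.056492 = 5.649%.

5.649%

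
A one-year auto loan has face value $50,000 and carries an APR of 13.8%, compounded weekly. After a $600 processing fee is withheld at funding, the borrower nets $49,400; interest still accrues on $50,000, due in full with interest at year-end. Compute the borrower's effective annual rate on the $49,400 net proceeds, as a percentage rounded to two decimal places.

16.17%

Amount owed after one year: 50,000 × (1 + 0.138/52)^52 = 50,000 × 1.147766 = $57,388.29.
Effective rate on net proceeds: 57,388.29 / 49,400 − 1 = 0.161706 = 16.17%.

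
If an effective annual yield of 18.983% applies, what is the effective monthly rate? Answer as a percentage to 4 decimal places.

1.4590%

The per-month rate i satisfies (1 + i)^12 = 1 + 0.18983.
i = 1.18983^(1/12) − 1 = 0.0145896 = 1.4590%.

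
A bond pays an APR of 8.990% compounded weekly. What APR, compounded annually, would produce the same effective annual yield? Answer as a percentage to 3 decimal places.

EAR = (1 + 0.08990/52)^52 − 1 = 0.093980.
Compounded annually, the equivalent nominal rate is the EAR itself: 9.398%.

9.398%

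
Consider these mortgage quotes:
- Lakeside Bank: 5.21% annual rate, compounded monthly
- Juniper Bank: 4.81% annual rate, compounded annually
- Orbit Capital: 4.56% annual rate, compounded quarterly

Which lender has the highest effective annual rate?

Lakeside Bank

Lakeside Bank: (1 + 0.0521/12)^12 − 1 = 5.336%
Juniper Bank: compounded annually, EAR = 4.810%
Orbit Capital: (1 + 0.0456/4)^4 − 1 = 4.639%
The highest effective annual rate is Lakeside Bank at 5.336%.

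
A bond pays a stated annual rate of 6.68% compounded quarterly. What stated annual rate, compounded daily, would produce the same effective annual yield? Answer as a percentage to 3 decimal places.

EAR = (1 + 0.0668/4)^4 − 1 = 0.068492.
Solve (1 + r/365)^365 = 1.068492: r/365 = 1.068492^(1/365) − 1 = 0.000182, so r = 0.066254 = 6.625%.

6.625%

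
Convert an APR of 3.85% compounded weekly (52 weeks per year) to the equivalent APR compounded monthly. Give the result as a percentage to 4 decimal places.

EAR = (1 + 0.0385/52)^52 − 1 = 0.039236.
Solve (1 + r/12)^12 = 1.039236: r/12 = 1.039236^(1/12) − 1 = 0.003212, so r = 0.038548 = 3.8548%.

3.8548%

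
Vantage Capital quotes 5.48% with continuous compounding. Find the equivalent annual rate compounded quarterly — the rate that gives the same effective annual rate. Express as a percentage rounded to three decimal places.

EAR under continuous compounding: e^0.0548 − 1 = 0.056329.
Solve (1 + r/4)^4 = 1.056329: r/4 = 1.056329^(1/4) − 1 = 0.013794, so r = 0.055177 = 5.518%.

5.518%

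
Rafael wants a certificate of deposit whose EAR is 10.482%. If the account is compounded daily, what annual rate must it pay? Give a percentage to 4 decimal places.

9.9696%

(1 + r/365)^365 − 1 = 0.10482, so 1 + r/365 = 1.10482^(1/365).
r/365 = 0.000273, so r = 0.099696 = 9.9696%.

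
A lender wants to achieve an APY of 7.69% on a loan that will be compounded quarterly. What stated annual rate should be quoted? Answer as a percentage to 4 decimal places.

7.4777%

(1 + r/4)^4 − 1 = 0.0769, so 1 + r/4 = 1.0769^(1/4).
r/4 = 0.018694, so r = 0.074777 = 7.4777%.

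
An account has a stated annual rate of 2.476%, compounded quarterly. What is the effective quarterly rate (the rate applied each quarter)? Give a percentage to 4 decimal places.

0.6190%

With a nominal annual rate compounded quarterly, the periodic rate is the nominal rate divided by 4.
i = 0.02476 / 4 = 0.0061900 = 0.6190%.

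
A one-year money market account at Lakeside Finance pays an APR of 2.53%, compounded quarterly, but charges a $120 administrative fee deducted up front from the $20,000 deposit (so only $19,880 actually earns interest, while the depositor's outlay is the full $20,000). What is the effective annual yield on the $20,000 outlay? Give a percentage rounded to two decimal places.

1.94%

Value after one year: 19,880 × (1 + 0.0253/4)^4 = 19,880 × 1.025541 = $20,387.76.
Effective yield on the $20,000 outlay: 20,387.76 / 20,000 − 1 = 0.019388 = 1.94%.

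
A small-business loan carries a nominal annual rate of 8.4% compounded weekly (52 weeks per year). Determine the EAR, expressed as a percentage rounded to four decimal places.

8.7555%

EAR = (1 + 0.084/52)^52 − 1.
= (1 + 0.001615)^52 − 1 = 1.087555 − 1 = 8.7555%.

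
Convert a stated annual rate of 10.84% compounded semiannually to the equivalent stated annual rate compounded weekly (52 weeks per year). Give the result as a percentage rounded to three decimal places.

EAR = (1 + 0.1084/2)^2 − 1 = 0.111338.
Solve (1 + r/52)^52 = 1.111338: r/52 = 1.111338^(1/52) − 1 = 0.002032, so r = 0.105672 = 10.567%.

10.567%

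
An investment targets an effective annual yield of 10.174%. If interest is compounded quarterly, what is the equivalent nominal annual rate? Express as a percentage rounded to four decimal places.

9.8074%

(1 + r/4)^4 − 1 = 0.10174, so 1 + r/4 = 1.10174^(1/4).
r/4 = 0.024518, so r = 0.098074 = 9.8074%.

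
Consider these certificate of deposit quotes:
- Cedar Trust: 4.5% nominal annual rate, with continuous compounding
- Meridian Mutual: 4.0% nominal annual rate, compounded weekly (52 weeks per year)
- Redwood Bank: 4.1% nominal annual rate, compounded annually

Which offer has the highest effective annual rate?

Cedar Trust

Cedar Trust: e^0.045 − 1 = 4.603%
Meridian Mutual: (1 + 0.040/52)^52 − 1 = 4.079%
Redwood Bank: compounded annually, EAR = 4.100%
The highest effective annual rate is Cedar Trust at 4.603%.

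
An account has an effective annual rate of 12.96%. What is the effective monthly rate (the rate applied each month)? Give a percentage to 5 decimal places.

The per-month rate i satisfies (1 + i)^12 = 1 + 0.1296.
i = 1.1296^(1/12) − 1 = 0.0102070 = 1.02070%.

1.02070%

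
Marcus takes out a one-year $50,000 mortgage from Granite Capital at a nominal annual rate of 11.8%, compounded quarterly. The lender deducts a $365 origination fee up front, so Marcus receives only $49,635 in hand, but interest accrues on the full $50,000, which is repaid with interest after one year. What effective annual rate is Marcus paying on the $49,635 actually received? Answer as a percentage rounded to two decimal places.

Amount owed after one year: 50,000 × (1 + 0.118/4)^4 = 50,000 × 1.123325 = $56,166.25.
Effective rate on net proceeds: 56,166.25 / 49,635 − 1 = 0.131586 = 13.16%.

13.16%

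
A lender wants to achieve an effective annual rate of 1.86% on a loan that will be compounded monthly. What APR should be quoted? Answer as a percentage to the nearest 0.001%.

(1 + r/12)^12 − 1 = 0.0186, so 1 + r/12 = 1.0186^(1/12).
r/12 = 0.001537, so r = 0.018443 = 1.844%.

1.844%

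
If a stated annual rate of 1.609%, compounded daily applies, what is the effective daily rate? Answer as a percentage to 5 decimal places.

With a nominal annual rate compounded daily, the periodic rate is the nominal rate divided by 365.
i = 0.01609 / 365 = 0.0000441 = 0.00441%.

0.00441%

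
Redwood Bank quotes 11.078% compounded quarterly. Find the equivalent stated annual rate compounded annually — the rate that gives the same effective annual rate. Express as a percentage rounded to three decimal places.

11.547%

EAR = (1 + 0.11078/4)^4 − 1 = 0.115468.
Compounded annually, the equivalent nominal rate is the EAR itself: 11.547%.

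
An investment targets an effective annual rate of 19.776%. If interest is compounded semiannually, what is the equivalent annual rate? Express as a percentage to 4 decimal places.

18.8844%

(1 + r/2)^2 − 1 = 0.19776, so 1 + r/2 = 1.19776^(1/2).
r/2 = 0.094422, so r = 0.188844 = 18.8844%.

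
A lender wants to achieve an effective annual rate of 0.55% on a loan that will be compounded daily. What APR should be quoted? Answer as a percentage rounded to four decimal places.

(1 + r/365)^365 − 1 = 0.0055, so 1 + r/365 = 1.0055^(1/365).
r/365 = 0.000015, so r = 0.005485 = 0.5485%.

0.5485%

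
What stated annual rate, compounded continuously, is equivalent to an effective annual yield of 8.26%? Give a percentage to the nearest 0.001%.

Continuous: nominal r satisfies e^r − 1 = 0.0826.
r = ln(1 + 0.0826) = ln(1.0826) = 0.079366 = 7.937%.

7.937%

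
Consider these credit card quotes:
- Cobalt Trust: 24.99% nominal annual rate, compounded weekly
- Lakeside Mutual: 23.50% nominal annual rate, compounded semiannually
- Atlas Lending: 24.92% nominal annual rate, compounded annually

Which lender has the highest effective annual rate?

Cobalt Trust

Cobalt Trust: (1 + 0.2499/52)^52 − 1 = 28.313%
Lakeside Mutual: (1 + 0.2350/2)^2 − 1 = 24.881%
Atlas Lending: compounded annually, EAR = 24.920%
The highest effective annual rate is Cobalt Trust at 28.313%.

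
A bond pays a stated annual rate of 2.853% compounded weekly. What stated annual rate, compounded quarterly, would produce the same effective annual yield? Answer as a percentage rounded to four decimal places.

EAR = (1 + 0.02853/52)^52 − 1 = 0.028933.
Solve (1 + r/4)^4 = 1.028933: r/4 = 1.028933^(1/4) − 1 = 0.007156, so r = 0.028624 = 2.8624%.

2.8624%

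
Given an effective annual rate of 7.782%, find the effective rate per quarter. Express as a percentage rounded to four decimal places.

The per-quarter rate i satisfies (1 + i)^4 = 1 + 0.07782.
i = 1.07782^(1/4) − 1 = 0.0189117 = 1.8912%.

1.8912%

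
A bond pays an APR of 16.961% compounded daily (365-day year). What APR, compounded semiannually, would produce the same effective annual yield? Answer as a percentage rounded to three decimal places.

EAR = (1 + 0.16961/365)^365 − 1 = 0.184796.
Solve (1 + r/2)^2 = 1.184796: r/2 = 1.184796^(1/2) − 1 = 0.088483, so r = 0.176967 = 17.697%.

17.697%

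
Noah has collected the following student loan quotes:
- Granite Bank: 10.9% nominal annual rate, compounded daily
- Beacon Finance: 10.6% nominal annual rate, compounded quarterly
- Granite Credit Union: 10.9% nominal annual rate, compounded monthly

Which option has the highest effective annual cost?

Granite Bank

Granite Bank: (1 + 0.109/365)^365 − 1 = 11.514%
Beacon Finance: (1 + 0.106/4)^4 − 1 = 11.029%
Granite Credit Union: (1 + 0.109/12)^12 − 1 = 11.461%
The highest effective annual rate is Granite Bank at 11.514%.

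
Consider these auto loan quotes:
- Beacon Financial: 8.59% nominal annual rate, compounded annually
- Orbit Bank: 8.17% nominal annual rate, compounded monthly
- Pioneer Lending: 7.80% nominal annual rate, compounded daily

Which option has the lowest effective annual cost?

Pioneer Lending

Beacon Financial: compounded annually, EAR = 8.590%
Orbit Bank: (1 + 0.0817/12)^12 − 1 = 8.483%
Pioneer Lending: (1 + 0.0780/365)^365 − 1 = 8.111%
The lowest effective annual rate is Pioneer Lending at 8.111%.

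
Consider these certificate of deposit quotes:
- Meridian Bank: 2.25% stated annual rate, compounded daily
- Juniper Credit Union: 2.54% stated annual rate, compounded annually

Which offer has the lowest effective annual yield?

Meridian Bank: (1 + 0.0225/365)^365 − 1 = 2.275%
Juniper Credit Union: compounded annually, EAR = 2.540%
The lowest effective annual rate is Meridian Bank at 2.275%.

Meridian Bank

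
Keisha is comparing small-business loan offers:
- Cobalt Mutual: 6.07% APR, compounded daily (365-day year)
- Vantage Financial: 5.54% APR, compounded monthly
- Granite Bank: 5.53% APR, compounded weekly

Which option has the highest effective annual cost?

Cobalt Mutual: (1 + 0.0607/365)^365 − 1 = 6.257%
Vantage Financial: (1 + 0.0554/12)^12 − 1 = 5.683%
Granite Bank: (1 + 0.0553/52)^52 − 1 = 5.683%
The highest effective annual rate is Cobalt Mutual at 6.257%.

Cobalt Mutual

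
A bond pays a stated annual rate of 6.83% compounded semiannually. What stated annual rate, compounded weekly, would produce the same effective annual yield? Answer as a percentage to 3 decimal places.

6.720%

EAR = (1 + 0.0683/2)^2 − 1 = 0.069466.
Solve (1 + r/52)^52 = 1.069466: r/52 = 1.069466^(1/52) − 1 = 0.001292, so r = 0.067203 = 6.720%.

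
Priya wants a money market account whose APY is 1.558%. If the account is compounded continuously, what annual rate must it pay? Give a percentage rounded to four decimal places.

1.5460%

Continuous: nominal r satisfies e^r − 1 = 0.01558.
r = ln(1 + 0.01558) = ln(1.01558) = 0.015460 = 1.5460%.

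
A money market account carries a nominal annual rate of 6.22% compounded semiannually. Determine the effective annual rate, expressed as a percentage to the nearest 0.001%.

6.317%

EAR = (1 + 0.0622/2)^2 − 1.
= (1 + 0.031100)^2 − 1 = 1.063167 − 1 = 6.317%.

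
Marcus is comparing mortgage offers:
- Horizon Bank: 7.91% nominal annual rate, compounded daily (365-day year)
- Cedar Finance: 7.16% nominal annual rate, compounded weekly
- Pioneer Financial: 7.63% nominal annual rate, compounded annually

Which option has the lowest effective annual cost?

Cedar Finance

Horizon Bank: (1 + 0.0791/365)^365 − 1 = 8.230%
Cedar Finance: (1 + 0.0716/52)^52 − 1 = 7.417%
Pioneer Financial: compounded annually, EAR = 7.630%
The lowest effective annual rate is Cedar Finance at 7.417%.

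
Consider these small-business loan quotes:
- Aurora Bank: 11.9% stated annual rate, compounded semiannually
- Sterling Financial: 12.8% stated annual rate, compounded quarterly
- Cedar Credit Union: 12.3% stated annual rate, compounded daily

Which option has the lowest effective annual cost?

Aurora Bank

Aurora Bank: (1 + 0.119/2)^2 − 1 = 12.254%
Sterling Financial: (1 + 0.128/4)^4 − 1 = 13.428%
Cedar Credit Union: (1 + 0.123/365)^365 − 1 = 13.086%
The lowest effective annual rate is Aurora Bank at 12.254%.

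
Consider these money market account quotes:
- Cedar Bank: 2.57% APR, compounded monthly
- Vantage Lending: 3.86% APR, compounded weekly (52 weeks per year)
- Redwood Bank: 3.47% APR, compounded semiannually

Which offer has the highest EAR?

Cedar Bank: (1 + 0.0257/12)^12 − 1 = 2.600%
Vantage Lending: (1 + 0.0386/52)^52 − 1 = 3.934%
Redwood Bank: (1 + 0.0347/2)^2 − 1 = 3.500%
The highest effective annual rate is Vantage Lending at 3.934%.

Vantage Lending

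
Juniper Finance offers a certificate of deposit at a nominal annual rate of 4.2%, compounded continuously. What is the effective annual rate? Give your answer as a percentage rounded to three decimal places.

4.289%

With continuous compounding, EAR = e^0.042 − 1.
e^0.042 = 1.042894, so EAR = 0.042894 = 4.289%.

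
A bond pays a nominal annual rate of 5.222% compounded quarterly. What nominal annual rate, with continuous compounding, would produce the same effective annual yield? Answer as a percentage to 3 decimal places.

5.188%

EAR = (1 + 0.05222/4)^4 − 1 = 0.053252.
Equivalent continuous rate: r = ln(1 + 0.053252) = 0.051882 = 5.188%.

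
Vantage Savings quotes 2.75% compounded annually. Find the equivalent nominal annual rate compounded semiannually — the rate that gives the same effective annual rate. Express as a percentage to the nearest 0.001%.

Compounded annually, EAR = nominal = 0.027500.
Solve (1 + r/2)^2 = 1.027500: r/2 = 1.027500^(1/2) − 1 = 0.013657, so r = 0.027313 = 2.731%.

2.731%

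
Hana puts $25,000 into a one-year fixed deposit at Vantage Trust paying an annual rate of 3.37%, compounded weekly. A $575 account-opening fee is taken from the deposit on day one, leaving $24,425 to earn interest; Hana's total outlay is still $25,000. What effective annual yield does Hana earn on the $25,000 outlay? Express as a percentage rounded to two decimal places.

1.05%

Value after one year: 24,425 × (1 + 0.0337/52)^52 = 24,425 × 1.034263 = $25,261.87.
Effective yield on the $25,000 outlay: 25,261.87 / 25,000 − 1 = 0.010475 = 1.05%.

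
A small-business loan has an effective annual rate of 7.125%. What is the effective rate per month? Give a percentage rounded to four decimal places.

The per-month rate i satisfies (1 + i)^12 = 1 + 0.07125.
i = 1.07125^(1/12) − 1 = 0.0057520 = 0.5752%.

0.5752%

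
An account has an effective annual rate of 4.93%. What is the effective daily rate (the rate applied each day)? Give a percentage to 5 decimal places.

The per-day rate i satisfies (1 + i)^365 = 1 + 0.0493.
i = 1.0493^(1/365) − 1 = 0.0001319 = 0.01319%.

0.01319%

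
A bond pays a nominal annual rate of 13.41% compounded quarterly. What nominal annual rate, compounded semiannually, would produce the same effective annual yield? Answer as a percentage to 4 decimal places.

13.6348%

EAR = (1 + 0.1341/4)^4 − 1 = 0.140996.
Solve (1 + r/2)^2 = 1.140996: r/2 = 1.140996^(1/2) − 1 = 0.068174, so r = 0.136348 = 13.6348%.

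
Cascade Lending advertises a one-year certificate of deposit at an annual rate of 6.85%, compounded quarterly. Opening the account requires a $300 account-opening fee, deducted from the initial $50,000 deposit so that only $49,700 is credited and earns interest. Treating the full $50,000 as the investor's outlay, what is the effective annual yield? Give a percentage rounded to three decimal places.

Value after one year: 49,700 × (1 + 0.0685/4)^4 = 49,700 × 1.070280 = $53,192.90.
Effective yield on the $50,000 outlay: 53,192.90 / 50,000 − 1 = 0.063858 = 6.386%.

6.386%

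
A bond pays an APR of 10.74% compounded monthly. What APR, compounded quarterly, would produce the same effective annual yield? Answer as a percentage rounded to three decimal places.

EAR = (1 + 0.1074/12)^12 − 1 = 0.112848.
Solve (1 + r/4)^4 = 1.112848: r/4 = 1.112848^(1/4) − 1 = 0.027091, so r = 0.108364 = 10.836%.

10.836%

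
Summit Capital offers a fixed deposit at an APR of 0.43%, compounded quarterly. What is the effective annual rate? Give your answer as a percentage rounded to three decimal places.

0.431%

EAR = (1 + 0.0043/4)^4 − 1.
= 1.004307 − 1 = 0.431%.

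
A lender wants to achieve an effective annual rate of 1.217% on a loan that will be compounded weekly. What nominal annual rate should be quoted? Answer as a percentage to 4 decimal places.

(1 + r/52)^52 − 1 = 0.01217, so 1 + r/52 = 1.01217^(1/52).
r/52 = 0.000233, so r = 0.012098 = 1.2098%.

1.2098%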